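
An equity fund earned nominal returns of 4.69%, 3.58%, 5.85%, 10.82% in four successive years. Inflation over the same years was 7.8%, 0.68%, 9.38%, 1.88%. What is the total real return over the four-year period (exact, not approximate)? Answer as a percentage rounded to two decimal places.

5.17%

Nominal growth factor = 1.0469 × 1.0358 × 1.0585 × 1.1082 = 1.272009
Price-level growth factor = 1.0780 × 1.0068 × 1.0938 × 1.0188 = 1.209453
Real growth factor = 1.272009 / 1.209453 = 1.051723
Total real return = 1.051723 − 1 → 5.17%.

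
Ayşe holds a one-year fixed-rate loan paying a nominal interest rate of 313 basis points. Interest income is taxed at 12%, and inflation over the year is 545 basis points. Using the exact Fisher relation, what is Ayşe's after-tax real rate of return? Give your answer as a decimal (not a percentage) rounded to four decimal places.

After-tax nominal return = 3.13% × (1 − 0.12) = 2.7544%.
1 + r = 1.027544 / 1.05450 = 0.974437
After-tax real rate = 0.974437 − 1 → -0.0256.

-0.0256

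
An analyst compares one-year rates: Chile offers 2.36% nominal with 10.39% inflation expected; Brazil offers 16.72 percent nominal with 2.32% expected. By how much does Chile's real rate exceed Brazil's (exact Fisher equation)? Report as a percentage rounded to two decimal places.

-21.35%

Chile: (1 + 0.0236)/(1 + 0.1039) − 1 = -7.2742%
Brazil: (1 + 0.1672)/(1 + 0.0232) − 1 = 14.0735%
Differential = -7.2742% − 14.0735% = -21.3477% → -21.35%.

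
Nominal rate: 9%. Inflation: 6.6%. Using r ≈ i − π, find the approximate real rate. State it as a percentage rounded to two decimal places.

r ≈ i − π = 9% − 6.6% = 2.40%.

2.40%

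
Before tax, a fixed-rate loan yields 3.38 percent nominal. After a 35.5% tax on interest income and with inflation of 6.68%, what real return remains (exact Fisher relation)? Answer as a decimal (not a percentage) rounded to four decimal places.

After-tax nominal return = 3.38% × (1 − 0.355) = 2.1801%.
1 + r = 1.021801 / 1.06680 = 0.957819
After-tax real rate = 0.957819 − 1 → -0.0422.

-0.0422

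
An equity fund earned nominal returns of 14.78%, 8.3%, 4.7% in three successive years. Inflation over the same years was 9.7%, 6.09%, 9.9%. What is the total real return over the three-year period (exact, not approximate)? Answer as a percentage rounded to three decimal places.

1.757%

Compound the nominal returns: 1.1478 × 1.0830 × 1.0470 = 1.301492.
Compound inflation: 1.0970 × 1.0609 × 1.0990 = 1.279024.
Deflate: 1.301492 / 1.279024 = 1.017566.
Total real return = 1.017566 − 1 → 1.757%.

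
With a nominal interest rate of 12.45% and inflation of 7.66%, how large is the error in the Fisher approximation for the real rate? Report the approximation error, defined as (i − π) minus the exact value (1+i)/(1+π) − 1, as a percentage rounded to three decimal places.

0.341%

Approximate: r ≈ 12.450% − 7.660% = 4.7900%
Exact: (1 + 0.1245)/(1 + 0.0766) − 1 = 4.4492%
Error = 4.7900% − 4.4492% = 0.3408% → 0.341%.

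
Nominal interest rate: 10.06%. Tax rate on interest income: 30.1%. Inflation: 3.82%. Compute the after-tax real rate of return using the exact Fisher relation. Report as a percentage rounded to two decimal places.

After-tax nominal return = 10.06% × (1 − 0.301) = 7.03194%.
1 + r = 1.0703194 / 1.03820 = 1.030938
After-tax real rate = 1.030938 − 1 → 3.09%.

3.09%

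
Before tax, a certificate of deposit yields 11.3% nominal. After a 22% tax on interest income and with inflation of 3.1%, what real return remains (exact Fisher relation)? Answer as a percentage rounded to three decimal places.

After-tax nominal return = 11.3% × (1 − 0.22) = 8.8140%.
1 + r = 1.08814 / 1.03100 = 1.055422
After-tax real rate = 1.055422 − 1 → 5.542%.

5.542%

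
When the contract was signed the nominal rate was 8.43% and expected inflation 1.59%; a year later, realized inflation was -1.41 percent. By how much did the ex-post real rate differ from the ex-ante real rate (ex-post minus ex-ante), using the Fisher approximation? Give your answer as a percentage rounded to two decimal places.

3.00%

Ex-ante: 8.43% − 1.59% = 6.840%
Ex-post: 8.43% − (-1.41%) = 9.840%
Difference (ex-post − ex-ante) = 3.0000% → 3.00%.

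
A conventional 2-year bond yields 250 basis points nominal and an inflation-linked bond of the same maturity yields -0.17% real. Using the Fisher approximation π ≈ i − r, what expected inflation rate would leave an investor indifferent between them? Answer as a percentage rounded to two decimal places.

2.67%

π ≈ i − r = 2.5% − (-0.17%) → 2.67%.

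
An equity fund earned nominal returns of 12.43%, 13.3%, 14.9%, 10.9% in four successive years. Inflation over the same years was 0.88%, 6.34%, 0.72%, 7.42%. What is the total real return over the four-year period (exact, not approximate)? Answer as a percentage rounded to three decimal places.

Nominal growth factor = 1.1243 × 1.1330 × 1.1490 × 1.1090 = 1.623169
Price-level growth factor = 1.0088 × 1.0634 × 1.0072 × 1.0742 = 1.160654
Real growth factor = 1.623169 / 1.160654 = 1.398496
Total real return = 1.398496 − 1 → 39.850%.

39.850%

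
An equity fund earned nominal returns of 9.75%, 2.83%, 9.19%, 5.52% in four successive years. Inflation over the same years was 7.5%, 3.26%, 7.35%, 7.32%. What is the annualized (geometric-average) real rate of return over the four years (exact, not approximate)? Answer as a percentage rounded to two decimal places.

0.42%

Compound the nominal returns: 1.0975 × 1.0283 × 1.0919 × 1.0552 = 1.30029536.
Compound inflation: 1.0750 × 1.0326 × 1.0735 × 1.0732 = 1.27886087.
Deflate: 1.30029536 / 1.27886087 = 1.01676062.
Annualized real rate = 1.01676062^(1/4) − 1 = 0.4164% → 0.42%.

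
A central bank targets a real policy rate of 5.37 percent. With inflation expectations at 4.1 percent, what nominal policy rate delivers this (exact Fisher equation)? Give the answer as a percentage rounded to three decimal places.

(1 + i) = (1 + r)(1 + π) = 1.05370 × 1.04100 = 1.0969017
i = 1.0969017 − 1, so the required nominal rate is 9.690%.

9.690%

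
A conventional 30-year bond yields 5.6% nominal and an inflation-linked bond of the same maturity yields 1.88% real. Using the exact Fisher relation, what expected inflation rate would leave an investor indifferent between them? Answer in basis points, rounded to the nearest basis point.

365 basis points

(1 + π) = (1 + i)/(1 + r) = 1.05600 / 1.01880 = 1.036514
Break-even inflation = 1.036514 − 1 → 365 basis points.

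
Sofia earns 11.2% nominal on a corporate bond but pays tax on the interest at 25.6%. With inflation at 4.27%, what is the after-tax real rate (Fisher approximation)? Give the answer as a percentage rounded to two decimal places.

After-tax nominal return = 11.2% × (1 − 0.256) = 8.3328%.
r ≈ 8.3328% − 4.27% → 4.06%.

4.06%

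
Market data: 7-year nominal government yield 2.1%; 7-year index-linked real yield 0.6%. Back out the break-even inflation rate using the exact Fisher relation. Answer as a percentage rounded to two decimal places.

(1 + π) = (1 + i)/(1 + r) = 1.02100 / 1.00600 = 1.014911
Break-even inflation = 1.014911 − 1 → 1.49%.

1.49%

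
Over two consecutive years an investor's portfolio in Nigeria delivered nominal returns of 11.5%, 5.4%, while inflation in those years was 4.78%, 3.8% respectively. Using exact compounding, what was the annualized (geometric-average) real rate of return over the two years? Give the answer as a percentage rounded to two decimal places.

3.95%

Compound the nominal returns: 1.1150 × 1.0540 = 1.17521000.
Compound inflation: 1.0478 × 1.0380 = 1.08761640.
Deflate: 1.17521000 / 1.08761640 = 1.08053722.
Annualized real rate = 1.08053722^(1/2) − 1 = 3.9489% → 3.95%.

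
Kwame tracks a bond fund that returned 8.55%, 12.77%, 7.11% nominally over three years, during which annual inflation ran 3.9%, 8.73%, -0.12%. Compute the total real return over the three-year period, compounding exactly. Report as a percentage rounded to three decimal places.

Nominal growth factor = 1.0855 × 1.1277 × 1.0711 = 1.311153
Price-level growth factor = 1.0390 × 1.0873 × 0.9988 = 1.128349
Real growth factor = 1.311153 / 1.128349 = 1.162010
Total real return = 1.162010 − 1 → 16.201%.

16.201%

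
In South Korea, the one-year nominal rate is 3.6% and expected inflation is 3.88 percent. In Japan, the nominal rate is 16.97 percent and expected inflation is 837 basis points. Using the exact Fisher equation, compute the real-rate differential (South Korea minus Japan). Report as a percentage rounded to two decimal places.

-8.21%

South Korea: (1 + 0.0360)/(1 + 0.0388) − 1 = -0.2695%
Japan: (1 + 0.1697)/(1 + 0.0837) − 1 = 7.9358%
Differential = -0.2695% − 7.9358% = -8.2053% → -8.21%.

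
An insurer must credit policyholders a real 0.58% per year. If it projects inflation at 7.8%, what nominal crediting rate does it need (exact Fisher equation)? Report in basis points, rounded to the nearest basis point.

(1 + i) = (1 + r)(1 + π) = 1.00580 × 1.07800 = 1.0842524
i = 1.0842524 − 1, so the required nominal rate is 843 basis points.

843 basis points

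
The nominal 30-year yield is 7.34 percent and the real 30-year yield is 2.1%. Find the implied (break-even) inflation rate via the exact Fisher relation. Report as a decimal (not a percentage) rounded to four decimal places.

(1 + π) = (1 + i)/(1 + r) = 1.07340 / 1.02100 = 1.051322
Break-even inflation = 1.051322 − 1 → 0.0513.

0.0513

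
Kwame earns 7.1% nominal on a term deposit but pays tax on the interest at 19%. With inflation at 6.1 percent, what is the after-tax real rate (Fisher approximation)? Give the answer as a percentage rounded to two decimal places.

-0.35%

After-tax nominal return = 7.1% × (1 − 0.19) = 5.7510%.
r ≈ 5.7510% − 6.1% → -0.35%.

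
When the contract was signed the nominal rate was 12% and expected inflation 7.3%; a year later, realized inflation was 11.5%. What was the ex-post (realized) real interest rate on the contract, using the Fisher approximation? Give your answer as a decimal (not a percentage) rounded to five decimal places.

Ex-post: 12% − 11.5% = 0.500%
So the realized real rate is 0.00500.

0.00500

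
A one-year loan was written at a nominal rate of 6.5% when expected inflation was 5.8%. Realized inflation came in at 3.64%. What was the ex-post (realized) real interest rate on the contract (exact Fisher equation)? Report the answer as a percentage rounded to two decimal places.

2.76%

Ex-post: (1 + 0.0650)/(1 + 0.0364) − 1 = 2.7596%
So the realized real rate is 2.76%.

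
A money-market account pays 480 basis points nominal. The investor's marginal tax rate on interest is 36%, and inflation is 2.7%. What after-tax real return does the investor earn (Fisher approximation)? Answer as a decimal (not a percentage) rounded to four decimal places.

After-tax nominal return = 4.8% × (1 − 0.36) = 3.0720%.
r ≈ 3.0720% − 2.7% → 0.0037.

0.0037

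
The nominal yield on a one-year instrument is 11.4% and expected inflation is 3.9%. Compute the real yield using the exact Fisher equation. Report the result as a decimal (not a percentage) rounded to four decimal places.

0.0722

By the Fisher identity, 1 + r = (1 + i)/(1 + π).
1 + r = 1.11400 / 1.03900 = 1.072185
r = 1.072185 − 1 = 7.2185%, i.e. 0.0722.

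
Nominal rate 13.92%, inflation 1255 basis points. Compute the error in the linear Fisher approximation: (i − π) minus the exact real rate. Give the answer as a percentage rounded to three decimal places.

Approximate: r ≈ 13.920% − 12.550% = 1.3700%
Exact: (1 + 0.1392)/(1 + 0.1255) − 1 = 1.2172%
Error = 1.3700% − 1.2172% = 0.1528% → 0.153%.

0.153%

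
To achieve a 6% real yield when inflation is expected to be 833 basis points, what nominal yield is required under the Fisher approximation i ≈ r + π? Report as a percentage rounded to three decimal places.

14.330%

i ≈ r + π = 6% + 8.33% = 14.330%.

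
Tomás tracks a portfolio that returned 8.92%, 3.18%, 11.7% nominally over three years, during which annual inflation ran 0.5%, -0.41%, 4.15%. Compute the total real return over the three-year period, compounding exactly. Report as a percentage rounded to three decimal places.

Compound the nominal returns: 1.0892 × 1.0318 × 1.1170 = 1.255325.
Compound inflation: 1.0050 × 0.9959 × 1.0415 = 1.042416.
Deflate: 1.255325 / 1.042416 = 1.204246.
Total real return = 1.204246 − 1 → 20.425%.

20.425%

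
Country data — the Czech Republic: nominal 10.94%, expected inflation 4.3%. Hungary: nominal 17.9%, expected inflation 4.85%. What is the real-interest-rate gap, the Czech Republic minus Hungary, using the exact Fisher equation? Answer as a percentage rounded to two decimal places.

-6.08%

The Czech Republic: (1 + 0.1094)/(1 + 0.0430) − 1 = 6.3663%
Hungary: (1 + 0.1790)/(1 + 0.0485) − 1 = 12.4464%
Differential = 6.3663% − 12.4464% = -6.0801% → -6.08%.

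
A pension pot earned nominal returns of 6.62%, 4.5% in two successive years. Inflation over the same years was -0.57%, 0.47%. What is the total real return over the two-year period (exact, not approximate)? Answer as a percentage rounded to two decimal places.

Nominal growth factor = 1.0662 × 1.0450 = 1.114179
Price-level growth factor = 0.9943 × 1.0047 = 0.998973
Real growth factor = 1.114179 / 0.998973 = 1.115324
Total real return = 1.115324 − 1 → 11.53%.

11.53%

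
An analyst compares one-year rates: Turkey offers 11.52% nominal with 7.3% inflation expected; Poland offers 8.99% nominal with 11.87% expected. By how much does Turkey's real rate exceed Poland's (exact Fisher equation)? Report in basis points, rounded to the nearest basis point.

Turkey: (1 + 0.1152)/(1 + 0.0730) − 1 = 3.9329%
Poland: (1 + 0.0899)/(1 + 0.1187) − 1 = -2.5744%
Differential = 3.9329% − (-2.5744%) = 6.5073% → 651 basis points.

651 basis points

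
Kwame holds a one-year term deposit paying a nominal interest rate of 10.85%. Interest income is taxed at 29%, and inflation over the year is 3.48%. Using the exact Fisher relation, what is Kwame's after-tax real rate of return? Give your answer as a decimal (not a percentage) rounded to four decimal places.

After-tax nominal return = 10.85% × (1 − 0.29) = 7.7035%.
1 + r = 1.077035 / 1.03480 = 1.040815
After-tax real rate = 1.040815 − 1 → 0.0408.

0.0408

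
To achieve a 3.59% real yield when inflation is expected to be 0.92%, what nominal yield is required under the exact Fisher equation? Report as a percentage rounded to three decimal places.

(1 + i) = (1 + r)(1 + π) = 1.03590 × 1.00920 = 1.04543028
i = 1.04543028 − 1, so the required nominal rate is 4.543%.

4.543%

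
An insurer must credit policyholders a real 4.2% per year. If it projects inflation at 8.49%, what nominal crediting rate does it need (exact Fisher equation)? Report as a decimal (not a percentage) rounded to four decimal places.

(1 + i) = (1 + r)(1 + π) = 1.04200 × 1.08490 = 1.1304658
i = 1.1304658 − 1, so the required nominal rate is 0.1305.

0.1305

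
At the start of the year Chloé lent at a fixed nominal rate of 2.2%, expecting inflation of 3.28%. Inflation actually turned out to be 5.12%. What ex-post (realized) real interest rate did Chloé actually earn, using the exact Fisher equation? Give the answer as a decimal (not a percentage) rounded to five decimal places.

Ex-post: (1 + 0.0220)/(1 + 0.0512) − 1 = -2.7778%
So the realized real rate is -0.02778.

-0.02778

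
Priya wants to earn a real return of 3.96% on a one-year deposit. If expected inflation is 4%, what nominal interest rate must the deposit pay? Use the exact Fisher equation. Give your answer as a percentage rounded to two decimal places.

8.12%

(1 + i) = (1 + r)(1 + π) = 1.03960 × 1.04000 = 1.081184
i = 1.081184 − 1, so the required nominal rate is 8.12%.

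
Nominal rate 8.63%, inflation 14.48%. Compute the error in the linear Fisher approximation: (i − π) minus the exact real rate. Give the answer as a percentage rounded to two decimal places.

-0.74%

Approximate: r ≈ 8.630% − 14.480% = -5.8500%
Exact: (1 + 0.0863)/(1 + 0.1448) − 1 = -5.1101%
Error = -5.8500% − (-5.1101%) = -0.7399% → -0.74%.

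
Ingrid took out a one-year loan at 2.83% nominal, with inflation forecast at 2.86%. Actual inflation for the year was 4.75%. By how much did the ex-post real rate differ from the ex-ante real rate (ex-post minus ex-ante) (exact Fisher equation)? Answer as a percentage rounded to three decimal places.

Ex-ante: (1 + 0.0283)/(1 + 0.0286) − 1 = -0.0292%
Ex-post: (1 + 0.0283)/(1 + 0.0475) − 1 = -1.8329%
Difference (ex-post − ex-ante) = -1.8038% → -1.804%.

-1.804%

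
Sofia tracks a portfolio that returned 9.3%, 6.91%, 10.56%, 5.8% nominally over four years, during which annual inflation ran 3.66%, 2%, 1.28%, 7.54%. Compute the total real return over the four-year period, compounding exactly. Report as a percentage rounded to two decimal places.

Nominal growth factor = 1.0930 × 1.0691 × 1.1056 × 1.0580 = 1.366854
Price-level growth factor = 1.0366 × 1.0200 × 1.0128 × 1.0754 = 1.151609
Real growth factor = 1.366854 / 1.151609 = 1.186908
Total real return = 1.186908 − 1 → 18.69%.

18.69%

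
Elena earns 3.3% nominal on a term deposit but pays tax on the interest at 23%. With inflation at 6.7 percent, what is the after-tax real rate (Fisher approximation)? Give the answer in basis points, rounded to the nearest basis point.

After-tax nominal return = 3.3% × (1 − 0.23) = 2.5410%.
r ≈ 2.5410% − 6.7% → -416 basis points.

-416 basis points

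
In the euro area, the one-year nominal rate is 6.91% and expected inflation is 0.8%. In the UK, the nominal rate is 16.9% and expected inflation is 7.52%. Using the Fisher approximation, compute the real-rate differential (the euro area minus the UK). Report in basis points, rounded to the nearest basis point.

The euro area: 6.91% − 0.8% = 6.110%
The UK: 16.9% − 7.52% = 9.380%
Differential = -3.270% → -327 basis points.

-327 basis points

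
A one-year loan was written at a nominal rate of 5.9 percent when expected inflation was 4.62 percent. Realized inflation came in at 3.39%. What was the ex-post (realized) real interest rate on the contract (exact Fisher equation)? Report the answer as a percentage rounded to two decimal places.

Ex-post: (1 + 0.0590)/(1 + 0.0339) − 1 = 2.4277%
So the realized real rate is 2.43%.

2.43%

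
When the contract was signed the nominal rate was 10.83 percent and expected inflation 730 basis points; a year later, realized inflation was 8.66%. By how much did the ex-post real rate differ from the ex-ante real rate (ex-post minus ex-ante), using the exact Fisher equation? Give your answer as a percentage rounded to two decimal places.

Ex-ante: (1 + 0.1083)/(1 + 0.0730) − 1 = 3.2898%
Ex-post: (1 + 0.1083)/(1 + 0.0866) − 1 = 1.9971%
Difference (ex-post − ex-ante) = -1.2928% → -1.29%.

-1.29%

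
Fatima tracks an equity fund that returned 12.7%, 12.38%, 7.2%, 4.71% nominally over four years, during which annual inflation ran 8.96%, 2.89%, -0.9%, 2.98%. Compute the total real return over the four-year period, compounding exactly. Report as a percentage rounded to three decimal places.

Compound the nominal returns: 1.1270 × 1.1238 × 1.0720 × 1.0471 = 1.421660.
Compound inflation: 1.0896 × 1.0289 × 0.9910 × 1.0298 = 1.144107.
Deflate: 1.421660 / 1.144107 = 1.242594.
Total real return = 1.242594 − 1 → 24.259%.

24.259%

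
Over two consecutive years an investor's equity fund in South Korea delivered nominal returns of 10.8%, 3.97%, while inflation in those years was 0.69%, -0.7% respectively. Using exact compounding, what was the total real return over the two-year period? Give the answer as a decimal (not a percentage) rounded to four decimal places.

0.1522

Nominal growth factor = 1.1080 × 1.0397 = 1.151988
Price-level growth factor = 1.0069 × 0.9930 = 0.999852
Real growth factor = 1.151988 / 0.999852 = 1.152158
Total real return = 1.152158 − 1 → 0.1522.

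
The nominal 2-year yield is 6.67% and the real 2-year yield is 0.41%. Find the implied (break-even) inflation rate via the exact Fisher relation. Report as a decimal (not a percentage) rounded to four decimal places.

(1 + π) = (1 + i)/(1 + r) = 1.06670 / 1.00410 = 1.062344
Break-even inflation = 1.062344 − 1 → 0.0623.

0.0623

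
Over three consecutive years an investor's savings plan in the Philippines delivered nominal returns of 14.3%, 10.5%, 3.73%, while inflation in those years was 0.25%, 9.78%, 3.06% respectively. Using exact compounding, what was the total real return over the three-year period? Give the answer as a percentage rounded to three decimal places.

Compound the nominal returns: 1.1430 × 1.1050 × 1.0373 = 1.310125.
Compound inflation: 1.0025 × 1.0978 × 1.0306 = 1.134221.
Deflate: 1.310125 / 1.134221 = 1.155088.
Total real return = 1.155088 − 1 → 15.509%.

15.509%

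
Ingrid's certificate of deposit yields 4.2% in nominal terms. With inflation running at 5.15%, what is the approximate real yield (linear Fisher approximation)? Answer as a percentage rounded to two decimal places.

r ≈ i − π = 4.2% − 5.15% = -0.95%.

-0.95%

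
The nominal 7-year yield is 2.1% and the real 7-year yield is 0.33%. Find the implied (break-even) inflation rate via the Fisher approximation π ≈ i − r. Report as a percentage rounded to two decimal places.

1.77%

π ≈ i − r = 2.1% − 0.33% → 1.77%.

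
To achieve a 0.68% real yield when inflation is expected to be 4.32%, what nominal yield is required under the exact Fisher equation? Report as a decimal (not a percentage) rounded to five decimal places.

0.05029

(1 + i) = (1 + r)(1 + π) = 1.00680 × 1.04320 = 1.05029376
i = 1.05029376 − 1, so the required nominal rate is 0.05029.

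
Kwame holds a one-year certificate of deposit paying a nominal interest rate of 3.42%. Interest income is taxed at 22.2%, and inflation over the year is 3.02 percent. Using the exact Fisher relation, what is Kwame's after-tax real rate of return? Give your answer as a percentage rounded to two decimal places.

-0.35%

After-tax nominal return = 3.42% × (1 − 0.222) = 2.66076%.
1 + r = 1.0266076 / 1.03020 = 0.996513
After-tax real rate = 0.996513 − 1 → -0.35%.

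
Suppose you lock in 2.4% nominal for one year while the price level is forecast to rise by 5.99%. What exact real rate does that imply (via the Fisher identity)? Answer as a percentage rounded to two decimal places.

-3.39%

1 + r = 1.02400 / 1.05990 = 0.966129
r = 0.966129 − 1 = -3.3871%, i.e. -3.39%.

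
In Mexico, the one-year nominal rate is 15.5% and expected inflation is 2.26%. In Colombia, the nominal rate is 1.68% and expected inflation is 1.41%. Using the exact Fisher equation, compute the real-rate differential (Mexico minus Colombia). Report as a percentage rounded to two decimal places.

Mexico: (1 + 0.1550)/(1 + 0.0226) − 1 = 12.9474%
Colombia: (1 + 0.0168)/(1 + 0.0141) − 1 = 0.2662%
Differential = 12.9474% − 0.2662% = 12.6811% → 12.68%.

12.68%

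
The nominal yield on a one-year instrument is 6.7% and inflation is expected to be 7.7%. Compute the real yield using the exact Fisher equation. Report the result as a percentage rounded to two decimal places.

By the Fisher identity, 1 + r = (1 + i)/(1 + π).
1 + r = 1.06700 / 1.07700 = 0.990715
r = 0.990715 − 1 = -0.9285%, i.e. -0.93%.

-0.93%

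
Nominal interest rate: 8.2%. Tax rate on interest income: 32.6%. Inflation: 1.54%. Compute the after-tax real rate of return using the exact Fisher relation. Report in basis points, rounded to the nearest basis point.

After-tax nominal return = 8.2% × (1 − 0.326) = 5.5268%.
1 + r = 1.055268 / 1.01540 = 1.039263
After-tax real rate = 1.039263 − 1 → 393 basis points.

393 basis points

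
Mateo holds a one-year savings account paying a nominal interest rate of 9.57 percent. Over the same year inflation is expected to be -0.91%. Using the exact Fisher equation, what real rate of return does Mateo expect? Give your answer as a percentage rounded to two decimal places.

By the Fisher equation, 1 + r = (1 + i)/(1 + π).
1 + r = 1.09570 / 0.99090 = 1.105762
r = 1.105762 − 1 = 10.5762%, i.e. 10.58%.

10.58%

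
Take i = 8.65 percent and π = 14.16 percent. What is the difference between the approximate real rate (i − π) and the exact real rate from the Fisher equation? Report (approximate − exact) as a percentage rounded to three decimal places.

Approximate: r ≈ 8.650% − 14.160% = -5.5100%
Exact: (1 + 0.0865)/(1 + 0.1416) − 1 = -4.8266%
Error = -5.5100% − (-4.8266%) = -0.6834% → -0.683%.

-0.683%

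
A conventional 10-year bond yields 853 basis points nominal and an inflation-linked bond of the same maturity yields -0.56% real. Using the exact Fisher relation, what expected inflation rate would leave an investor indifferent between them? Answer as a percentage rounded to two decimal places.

9.14%

(1 + π) = (1 + i)/(1 + r) = 1.08530 / 0.99440 = 1.091412
Break-even inflation = 1.091412 − 1 → 9.14%.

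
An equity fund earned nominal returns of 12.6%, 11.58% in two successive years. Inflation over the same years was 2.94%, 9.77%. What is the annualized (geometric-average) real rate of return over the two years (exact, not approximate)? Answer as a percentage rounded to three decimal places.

Nominal growth factor = 1.1260 × 1.1158 = 1.25639080
Price-level growth factor = 1.0294 × 1.0977 = 1.12997238
Real growth factor = 1.25639080 / 1.12997238 = 1.11187744
Annualized real rate = 1.11187744^(1/2) − 1 = 5.4456% → 5.446%.

5.446%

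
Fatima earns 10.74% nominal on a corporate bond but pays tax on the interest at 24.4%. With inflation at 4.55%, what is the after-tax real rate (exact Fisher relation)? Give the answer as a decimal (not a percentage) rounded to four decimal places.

0.0341

After-tax nominal return = 10.74% × (1 − 0.244) = 8.11944%.
1 + r = 1.0811944 / 1.04550 = 1.034141
After-tax real rate = 1.034141 − 1 → 0.0341.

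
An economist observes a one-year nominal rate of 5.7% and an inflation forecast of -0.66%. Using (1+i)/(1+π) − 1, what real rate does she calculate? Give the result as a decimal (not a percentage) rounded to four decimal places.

0.0640

By the Fisher equation, 1 + r = (1 + i)/(1 + π).
1 + r = 1.05700 / 0.99340 = 1.064023
r = 1.064023 − 1 = 6.4023%, i.e. 0.0640.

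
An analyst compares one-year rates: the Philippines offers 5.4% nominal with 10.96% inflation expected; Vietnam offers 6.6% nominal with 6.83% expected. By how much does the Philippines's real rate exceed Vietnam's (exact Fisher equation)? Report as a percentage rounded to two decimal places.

The Philippines: (1 + 0.0540)/(1 + 0.1096) − 1 = -5.0108%
Vietnam: (1 + 0.0660)/(1 + 0.0683) − 1 = -0.2153%
Differential = -5.0108% − (-0.2153%) = -4.7955% → -4.80%.

-4.80%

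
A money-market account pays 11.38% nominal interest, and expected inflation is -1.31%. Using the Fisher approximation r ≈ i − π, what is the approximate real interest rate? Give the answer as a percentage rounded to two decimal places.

r ≈ i − π = 11.38% − (-1.31%) = 12.69%.

12.69%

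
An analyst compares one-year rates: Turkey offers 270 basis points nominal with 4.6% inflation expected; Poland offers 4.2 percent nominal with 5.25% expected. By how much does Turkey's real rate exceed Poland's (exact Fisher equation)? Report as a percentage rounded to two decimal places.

Turkey: (1 + 0.0270)/(1 + 0.0460) − 1 = -1.8164%
Poland: (1 + 0.0420)/(1 + 0.0525) − 1 = -0.9976%
Differential = -1.8164% − (-0.9976%) = -0.8188% → -0.82%.

-0.82%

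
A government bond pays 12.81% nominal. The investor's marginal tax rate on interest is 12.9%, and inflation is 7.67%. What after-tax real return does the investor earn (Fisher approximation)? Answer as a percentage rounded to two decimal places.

3.49%

After-tax nominal return = 12.81% × (1 − 0.129) = 11.15751%.
r ≈ 11.15751% − 7.67% → 3.49%.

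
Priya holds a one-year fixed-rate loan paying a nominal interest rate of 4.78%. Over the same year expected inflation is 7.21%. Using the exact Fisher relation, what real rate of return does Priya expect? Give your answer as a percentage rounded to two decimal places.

By the Fisher relation, 1 + r = (1 + i)/(1 + π).
1 + r = 1.04780 / 1.07210 = 0.977334
r = 0.977334 − 1 = -2.2666%, i.e. -2.27%.

-2.27%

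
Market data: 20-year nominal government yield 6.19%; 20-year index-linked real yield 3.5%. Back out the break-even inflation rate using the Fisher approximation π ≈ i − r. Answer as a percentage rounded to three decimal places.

2.690%

π ≈ i − r = 6.19% − 3.5% → 2.690%.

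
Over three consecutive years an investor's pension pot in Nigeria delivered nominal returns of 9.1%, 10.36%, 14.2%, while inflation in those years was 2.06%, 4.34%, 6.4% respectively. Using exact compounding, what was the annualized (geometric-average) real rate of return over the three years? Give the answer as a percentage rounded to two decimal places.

Nominal growth factor = 1.0910 × 1.1036 × 1.1420 = 1.37499952
Price-level growth factor = 1.0206 × 1.0434 × 1.0640 = 1.13304726
Real growth factor = 1.37499952 / 1.13304726 = 1.21354119
Annualized real rate = 1.21354119^(1/3) − 1 = 6.6641% → 6.66%.

6.66%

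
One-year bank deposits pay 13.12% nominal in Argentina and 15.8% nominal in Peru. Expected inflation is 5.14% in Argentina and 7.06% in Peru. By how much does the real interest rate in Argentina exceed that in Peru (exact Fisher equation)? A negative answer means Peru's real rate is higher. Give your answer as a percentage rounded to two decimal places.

Argentina: (1 + 0.1312)/(1 + 0.0514) − 1 = 7.5899%
Peru: (1 + 0.1580)/(1 + 0.0706) − 1 = 8.1636%
Differential = 7.5899% − 8.1636% = -0.5738% → -0.57%.

-0.57%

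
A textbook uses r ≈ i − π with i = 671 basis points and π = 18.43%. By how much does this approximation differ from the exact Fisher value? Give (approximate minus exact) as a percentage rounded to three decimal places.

Approximate: r ≈ 6.710% − 18.430% = -11.7200%
Exact: (1 + 0.0671)/(1 + 0.1843) − 1 = -9.8961%
Error = -11.7200% − (-9.8961%) = -1.8239% → -1.824%.

-1.824%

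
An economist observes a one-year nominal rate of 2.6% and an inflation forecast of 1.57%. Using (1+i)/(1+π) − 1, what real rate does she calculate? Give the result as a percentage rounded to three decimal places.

1.014%

By the Fisher identity, 1 + r = (1 + i)/(1 + π).
1 + r = 1.02600 / 1.01570 = 1.010141
r = 1.010141 − 1 = 1.0141%, i.e. 1.014%.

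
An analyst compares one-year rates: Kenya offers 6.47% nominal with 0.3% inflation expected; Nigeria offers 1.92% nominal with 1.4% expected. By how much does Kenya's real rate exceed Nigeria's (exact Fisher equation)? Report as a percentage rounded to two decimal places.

5.64%

Kenya: (1 + 0.0647)/(1 + 0.0030) − 1 = 6.1515%
Nigeria: (1 + 0.0192)/(1 + 0.0140) − 1 = 0.5128%
Differential = 6.1515% − 0.5128% = 5.6387% → 5.64%.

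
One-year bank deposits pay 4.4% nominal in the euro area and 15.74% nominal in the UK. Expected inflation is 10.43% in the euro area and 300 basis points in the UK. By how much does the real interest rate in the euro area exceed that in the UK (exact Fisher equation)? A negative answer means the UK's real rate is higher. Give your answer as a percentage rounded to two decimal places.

-17.83%

The euro area: (1 + 0.0440)/(1 + 0.1043) − 1 = -5.4605%
The UK: (1 + 0.1574)/(1 + 0.0300) − 1 = 12.3689%
Differential = -5.4605% − 12.3689% = -17.8294% → -17.83%.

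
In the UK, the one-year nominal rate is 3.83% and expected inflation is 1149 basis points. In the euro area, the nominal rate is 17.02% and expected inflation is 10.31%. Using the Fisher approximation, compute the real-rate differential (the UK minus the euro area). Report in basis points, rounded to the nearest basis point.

The UK: 3.83% − 11.49% = -7.660%
The euro area: 17.02% − 10.31% = 6.710%
Differential = -14.370% → -1437 basis points.

-1437 basis points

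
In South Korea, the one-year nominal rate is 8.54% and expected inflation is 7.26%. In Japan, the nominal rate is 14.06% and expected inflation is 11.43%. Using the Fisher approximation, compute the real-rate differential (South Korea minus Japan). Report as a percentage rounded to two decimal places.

South Korea: 8.54% − 7.26% = 1.280%
Japan: 14.06% − 11.43% = 2.630%
Differential = -1.350% → -1.35%.

-1.35%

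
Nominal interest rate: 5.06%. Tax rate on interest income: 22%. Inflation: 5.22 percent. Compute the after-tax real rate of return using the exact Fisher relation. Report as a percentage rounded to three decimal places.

-1.210%

After-tax nominal return = 5.06% × (1 − 0.22) = 3.9468%.
1 + r = 1.039468 / 1.05220 = 0.987900
After-tax real rate = 0.987900 − 1 → -1.210%.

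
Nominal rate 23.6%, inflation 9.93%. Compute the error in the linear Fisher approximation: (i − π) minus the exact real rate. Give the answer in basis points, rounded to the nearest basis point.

123 basis points

Approximate: r ≈ 23.600% − 9.930% = 13.6700%
Exact: (1 + 0.2360)/(1 + 0.0993) − 1 = 12.4352%
Error = 13.6700% − 12.4352% = 1.2348% → 123 basis points.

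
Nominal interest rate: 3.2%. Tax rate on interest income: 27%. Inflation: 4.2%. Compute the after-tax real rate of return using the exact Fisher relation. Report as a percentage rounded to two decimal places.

-1.79%

After-tax nominal return = 3.2% × (1 − 0.27) = 2.3360%.
1 + r = 1.02336 / 1.04200 = 0.982111
After-tax real rate = 0.982111 − 1 → -1.79%.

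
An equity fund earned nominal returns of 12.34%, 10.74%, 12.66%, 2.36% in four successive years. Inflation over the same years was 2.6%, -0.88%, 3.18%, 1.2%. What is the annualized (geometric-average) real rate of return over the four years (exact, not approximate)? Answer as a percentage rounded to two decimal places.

7.81%

Nominal growth factor = 1.1234 × 1.1074 × 1.1266 × 1.0236 = 1.43462688
Price-level growth factor = 1.0260 × 0.9912 × 1.0318 × 1.0120 = 1.06190261
Real growth factor = 1.43462688 / 1.06190261 = 1.35099665
Annualized real rate = 1.35099665^(1/4) − 1 = 7.8111% → 7.81%.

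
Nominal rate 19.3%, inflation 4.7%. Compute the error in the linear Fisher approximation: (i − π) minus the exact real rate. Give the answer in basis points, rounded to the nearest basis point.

Approximate: r ≈ 19.300% − 4.700% = 14.6000%
Exact: (1 + 0.1930)/(1 + 0.0470) − 1 = 13.9446%
Error = 14.6000% − 13.9446% = 0.6554% → 66 basis points.

66 basis points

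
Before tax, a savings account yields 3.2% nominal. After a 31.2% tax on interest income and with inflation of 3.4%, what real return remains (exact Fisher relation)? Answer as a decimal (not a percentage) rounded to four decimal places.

-0.0116

After-tax nominal return = 3.2% × (1 − 0.312) = 2.2016%.
1 + r = 1.022016 / 1.03400 = 0.988410
After-tax real rate = 0.988410 − 1 → -0.0116.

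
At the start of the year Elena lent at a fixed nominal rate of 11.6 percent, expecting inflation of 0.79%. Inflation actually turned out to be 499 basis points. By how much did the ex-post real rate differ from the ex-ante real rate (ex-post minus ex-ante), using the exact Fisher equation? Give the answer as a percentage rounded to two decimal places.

Ex-ante: (1 + 0.1160)/(1 + 0.0079) − 1 = 10.7253%
Ex-post: (1 + 0.1160)/(1 + 0.0499) − 1 = 6.2958%
Difference (ex-post − ex-ante) = -4.4294% → -4.43%.

-4.43%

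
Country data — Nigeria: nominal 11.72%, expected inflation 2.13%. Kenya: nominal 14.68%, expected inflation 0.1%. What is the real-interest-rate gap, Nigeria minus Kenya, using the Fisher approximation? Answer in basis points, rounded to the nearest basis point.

-499 basis points

Nigeria: 11.72% − 2.13% = 9.590%
Kenya: 14.68% − 0.1% = 14.580%
Differential = -4.990% → -499 basis points.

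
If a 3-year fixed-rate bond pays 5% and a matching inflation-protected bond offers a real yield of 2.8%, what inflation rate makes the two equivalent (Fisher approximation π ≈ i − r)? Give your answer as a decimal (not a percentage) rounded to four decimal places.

π ≈ i − r = 5% − 2.8% → 0.0220.

0.0220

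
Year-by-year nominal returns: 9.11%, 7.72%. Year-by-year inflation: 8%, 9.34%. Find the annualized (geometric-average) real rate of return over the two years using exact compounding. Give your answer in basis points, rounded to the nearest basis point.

Nominal growth factor = 1.0911 × 1.0772 = 1.17533292
Price-level growth factor = 1.0800 × 1.0934 = 1.18087200
Real growth factor = 1.17533292 / 1.18087200 = 0.99530933
Annualized real rate = 0.99530933^(1/2) − 1 = -0.2348% → -23 basis points.

-23 basis points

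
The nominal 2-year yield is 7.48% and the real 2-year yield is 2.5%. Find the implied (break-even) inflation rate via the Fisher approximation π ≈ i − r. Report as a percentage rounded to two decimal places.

4.98%

π ≈ i − r = 7.48% − 2.5% → 4.98%.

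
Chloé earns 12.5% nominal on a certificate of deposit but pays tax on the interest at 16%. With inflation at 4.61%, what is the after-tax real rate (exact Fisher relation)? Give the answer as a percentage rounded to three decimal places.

5.630%

After-tax nominal return = 12.5% × (1 − 0.16) = 10.5000%.
1 + r = 1.10500 / 1.04610 = 1.056304
After-tax real rate = 1.056304 − 1 → 5.630%.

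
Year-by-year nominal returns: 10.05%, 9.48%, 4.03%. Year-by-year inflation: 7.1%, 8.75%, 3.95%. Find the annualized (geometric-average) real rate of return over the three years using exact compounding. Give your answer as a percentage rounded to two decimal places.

Compound the nominal returns: 1.1005 × 1.0948 × 1.0403 = 1.25338194.
Compound inflation: 1.0710 × 1.0875 × 1.0395 = 1.21071864.
Deflate: 1.25338194 / 1.21071864 = 1.03523800.
Annualized real rate = 1.03523800^(1/3) − 1 = 1.1611% → 1.16%.

1.16%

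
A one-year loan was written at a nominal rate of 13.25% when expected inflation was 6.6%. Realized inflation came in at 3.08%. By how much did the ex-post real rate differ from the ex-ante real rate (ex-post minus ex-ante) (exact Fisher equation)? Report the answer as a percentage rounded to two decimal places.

Ex-ante: (1 + 0.1325)/(1 + 0.0660) − 1 = 6.2383%
Ex-post: (1 + 0.1325)/(1 + 0.0308) − 1 = 9.8661%
Difference (ex-post − ex-ante) = 3.6278% → 3.63%.

3.63%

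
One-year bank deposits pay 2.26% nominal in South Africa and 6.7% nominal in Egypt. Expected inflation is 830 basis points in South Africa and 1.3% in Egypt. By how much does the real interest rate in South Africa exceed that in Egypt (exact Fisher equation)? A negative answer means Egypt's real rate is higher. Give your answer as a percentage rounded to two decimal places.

South Africa: (1 + 0.0226)/(1 + 0.0830) − 1 = -5.5771%
Egypt: (1 + 0.0670)/(1 + 0.0130) − 1 = 5.3307%
Differential = -5.5771% − 5.3307% = -10.9078% → -10.91%.

-10.91%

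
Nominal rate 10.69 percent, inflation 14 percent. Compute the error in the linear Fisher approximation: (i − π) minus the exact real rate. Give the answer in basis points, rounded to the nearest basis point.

-41 basis points

Approximate: r ≈ 10.690% − 14.000% = -3.3100%
Exact: (1 + 0.1069)/(1 + 0.1400) − 1 = -2.9035%
Error = -3.3100% − (-2.9035%) = -0.4065% → -41 basis points.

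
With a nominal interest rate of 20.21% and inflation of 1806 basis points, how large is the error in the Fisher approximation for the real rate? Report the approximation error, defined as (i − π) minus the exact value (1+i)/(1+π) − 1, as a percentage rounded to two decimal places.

0.33%

Approximate: r ≈ 20.210% − 18.060% = 2.1500%
Exact: (1 + 0.2021)/(1 + 0.1806) − 1 = 1.8211%
Error = 2.1500% − 1.8211% = 0.3289% → 0.33%.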